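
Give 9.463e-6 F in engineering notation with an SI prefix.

= 9.463e-6 F; 1e-6 is micro.

9.463 uF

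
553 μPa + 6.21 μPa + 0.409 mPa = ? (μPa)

In μPa:
  553 μPa → 553
  6.21 μPa → 6.21
  0.409 mPa = 0.409e3 μPa = 409
Sum: 553 + 6.21 + 409 = 968.21

968.21 μPa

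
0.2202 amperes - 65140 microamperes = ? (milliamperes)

In milliamperes:
  0.2202 amperes = 0.2202e3 milliamperes = 220.2
  65140 microamperes = 65140e-3 milliamperes = 65.14
Difference: 220.2 - 65.14 = 155.06

155.06 milliamperes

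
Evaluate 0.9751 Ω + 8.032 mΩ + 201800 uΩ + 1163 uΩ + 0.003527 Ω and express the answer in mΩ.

1189.622 mΩ

In mΩ:
  0.9751 Ω = 0.9751 × 10³ mΩ = 975.1
  8.032 mΩ → 8.032
  201800 uΩ = 201800 × 10⁻³ mΩ = 201.8
  1163 uΩ = 1163 × 10⁻³ mΩ = 1.163
  0.003527 Ω = 0.003527 × 10³ mΩ = 3.527
Sum: 975.1 + 8.032 + 201.8 + 1.163 + 3.527 = 1189.622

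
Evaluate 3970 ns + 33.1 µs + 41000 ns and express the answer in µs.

78.07 µs

In µs:
  3970 ns = 3970 × 10⁻³ µs = 3.97
  33.1 µs → 33.1
  41000 ns = 41000 × 10⁻³ µs = 41
Sum: 3.97 + 33.1 + 41 = 78.07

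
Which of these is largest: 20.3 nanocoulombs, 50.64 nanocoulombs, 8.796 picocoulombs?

50.64 nanocoulombs

20.3 nanocoulombs = 0.0000000203 coulombs
50.64 nanocoulombs = 0.00000005064 coulombs
8.796 picocoulombs = 0.000000000008796 coulombs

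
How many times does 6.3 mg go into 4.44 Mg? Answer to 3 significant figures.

(4.44 × 10^6) / (6.3 × 10^-3) = 0.7048 × 10^9

705000000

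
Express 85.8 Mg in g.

mega = 10⁶, (no prefix) = 10⁰; factor is 10⁶.
85.8 × 10⁶ = 85800000

85800000 g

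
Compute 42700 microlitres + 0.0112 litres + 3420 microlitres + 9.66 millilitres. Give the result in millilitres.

66.98 millilitres

In millilitres:
  42700 microlitres = 42700e-3 millilitres = 42.7
  0.0112 litres = 0.0112e3 millilitres = 11.2
  3420 microlitres = 3420e-3 millilitres = 3.42
  9.66 millilitres → 9.66
Sum: 42.7 + 11.2 + 3.42 + 9.66 = 66.98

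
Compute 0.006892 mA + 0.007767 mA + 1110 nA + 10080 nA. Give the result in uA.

In uA:
  0.006892 mA = 0.006892 × 10^3 uA = 6.892
  0.007767 mA = 0.007767 × 10^3 uA = 7.767
  1110 nA = 1110 × 10^-3 uA = 1.11
  10080 nA = 10080 × 10^-3 uA = 10.08
Sum: 6.892 + 7.767 + 1.11 + 10.08 = 25.849

25.849 uA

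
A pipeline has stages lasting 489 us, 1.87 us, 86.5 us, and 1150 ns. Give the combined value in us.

578.52 us

In us:
  489 us → 489
  1.87 us → 1.87
  86.5 us → 86.5
  1150 ns = 1150 × 10^-3 us = 1.15
Sum: 489 + 1.87 + 86.5 + 1.15 = 578.52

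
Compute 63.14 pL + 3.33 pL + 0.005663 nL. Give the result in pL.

72.133 pL

In pL:
  63.14 pL → 63.14
  3.33 pL → 3.33
  0.005663 nL = 0.005663e3 pL = 5.663
Sum: 63.14 + 3.33 + 5.663 = 72.133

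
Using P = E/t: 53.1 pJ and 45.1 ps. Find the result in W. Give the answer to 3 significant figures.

1.18 W

(53.1 × 10⁻¹²) / (45.1 × 10⁻¹²) = 1.1774 W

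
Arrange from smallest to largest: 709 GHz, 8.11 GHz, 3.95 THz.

709 GHz = 709000000000 Hz
8.11 GHz = 8110000000 Hz
3.95 THz = 3950000000000 Hz

8.11 GHz < 709 GHz < 3.95 THz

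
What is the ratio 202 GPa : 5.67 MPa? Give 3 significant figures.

(202 × 10⁹) / (5.67 × 10⁶) = 35.63 × 10³

35600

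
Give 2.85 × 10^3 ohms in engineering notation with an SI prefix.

= 2.85 × 10^3 ohms; 10^3 is kilo.

2.85 kiloohms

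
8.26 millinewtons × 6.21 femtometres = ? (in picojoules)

8.26 × 10⁻³ × 6.21 × 10⁻¹⁵ = 51.2946 × 10⁻¹⁸ J

0.0000512946 picojoules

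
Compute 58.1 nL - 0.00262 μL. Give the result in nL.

55.48 nL

In nL:
  58.1 nL → 58.1
  0.00262 μL = 0.00262 × 10³ nL = 2.62
Difference: 58.1 - 2.62 = 55.48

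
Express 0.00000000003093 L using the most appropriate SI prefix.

30.93 pL

= 30.93 × 10^-12 L; 10^-12 is pico.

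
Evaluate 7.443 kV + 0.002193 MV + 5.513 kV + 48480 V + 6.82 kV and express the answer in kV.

70.449 kV

In kV:
  7.443 kV → 7.443
  0.002193 MV = 0.002193e3 kV = 2.193
  5.513 kV → 5.513
  48480 V = 48480e-3 kV = 48.48
  6.82 kV → 6.82
Sum: 7.443 + 2.193 + 5.513 + 48.48 + 6.82 = 70.449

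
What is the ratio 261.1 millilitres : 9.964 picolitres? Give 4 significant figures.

26200000000

(261.1e-3) / (9.964e-12) = 26.204e9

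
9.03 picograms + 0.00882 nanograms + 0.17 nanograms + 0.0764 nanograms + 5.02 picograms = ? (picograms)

In picograms:
  9.03 picograms → 9.03
  0.00882 nanograms = 0.00882 × 10^3 picograms = 8.82
  0.17 nanograms = 0.17 × 10^3 picograms = 170
  0.0764 nanograms = 0.0764 × 10^3 picograms = 76.4
  5.02 picograms → 5.02
Sum: 9.03 + 8.82 + 170 + 76.4 + 5.02 = 269.27

269.27 picograms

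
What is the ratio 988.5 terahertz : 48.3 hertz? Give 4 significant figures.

(988.5e12) / (48.3) = 20.466e12

20470000000000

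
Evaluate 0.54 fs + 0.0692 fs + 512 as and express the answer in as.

In as:
  0.54 fs = 0.54 × 10^3 as = 540
  0.0692 fs = 0.0692 × 10^3 as = 69.2
  512 as → 512
Sum: 540 + 69.2 + 512 = 1121.2

1121.2 as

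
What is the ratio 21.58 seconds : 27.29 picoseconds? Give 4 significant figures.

790800000000

(21.58) / (27.29 × 10^-12) = 0.79077 × 10^12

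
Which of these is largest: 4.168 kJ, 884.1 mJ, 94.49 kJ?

94.49 kJ

4.168 kJ = 4168 J
884.1 mJ = 0.8841 J
94.49 kJ = 94490 J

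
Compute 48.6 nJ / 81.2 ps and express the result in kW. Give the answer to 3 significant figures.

(48.6 × 10⁻⁹) / (81.2 × 10⁻¹²) = 0.59852 × 10³ W

0.599 kW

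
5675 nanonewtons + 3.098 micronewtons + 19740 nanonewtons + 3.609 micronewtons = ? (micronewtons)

32.122 micronewtons

In micronewtons:
  5675 nanonewtons = 5675 × 10^-3 micronewtons = 5.675
  3.098 micronewtons → 3.098
  19740 nanonewtons = 19740 × 10^-3 micronewtons = 19.74
  3.609 micronewtons → 3.609
Sum: 5.675 + 3.098 + 19.74 + 3.609 = 32.122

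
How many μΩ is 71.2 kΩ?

71200000000 μΩ

kilo = 10³, micro = 10⁻⁶; factor is 10⁹.
71.2 × 10⁹ = 71200000000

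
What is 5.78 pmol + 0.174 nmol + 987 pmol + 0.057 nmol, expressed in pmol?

In pmol:
  5.78 pmol → 5.78
  0.174 nmol = 0.174 × 10^3 pmol = 174
  987 pmol → 987
  0.057 nmol = 0.057 × 10^3 pmol = 57
Sum: 5.78 + 174 + 987 + 57 = 1223.78

1223.78 pmol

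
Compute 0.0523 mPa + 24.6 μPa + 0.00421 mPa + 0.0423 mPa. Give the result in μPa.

In μPa:
  0.0523 mPa = 0.0523 × 10^3 μPa = 52.3
  24.6 μPa → 24.6
  0.00421 mPa = 0.00421 × 10^3 μPa = 4.21
  0.0423 mPa = 0.0423 × 10^3 μPa = 42.3
Sum: 52.3 + 24.6 + 4.21 + 42.3 = 123.41

123.41 μPa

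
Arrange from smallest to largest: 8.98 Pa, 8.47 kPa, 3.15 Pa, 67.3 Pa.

8.98 Pa = 8.98 Pa
8.47 kPa = 8470 Pa
3.15 Pa = 3.15 Pa
67.3 Pa = 67.3 Pa

3.15 Pa < 8.98 Pa < 67.3 Pa < 8.47 kPa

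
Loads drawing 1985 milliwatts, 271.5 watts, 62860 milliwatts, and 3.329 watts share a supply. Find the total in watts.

339.674 watts

In watts:
  1985 milliwatts = 1985e-3 watts = 1.985
  271.5 watts → 271.5
  62860 milliwatts = 62860e-3 watts = 62.86
  3.329 watts → 3.329
Sum: 1.985 + 271.5 + 62.86 + 3.329 = 339.674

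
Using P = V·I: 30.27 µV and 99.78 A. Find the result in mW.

3.0203406 mW

30.27 × 10⁻⁶ × 99.78 = 3020.3406 × 10⁻⁶ W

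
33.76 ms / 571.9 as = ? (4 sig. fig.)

(33.76 × 10⁻³) / (571.9 × 10⁻¹⁸) = 0.059031 × 10¹⁵

59030000000000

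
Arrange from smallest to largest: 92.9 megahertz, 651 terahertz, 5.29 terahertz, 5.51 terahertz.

92.9 megahertz < 5.29 terahertz < 5.51 terahertz < 651 terahertz

92.9 megahertz = 92900000 hertz
651 terahertz = 651000000000000 hertz
5.29 terahertz = 5290000000000 hertz
5.51 terahertz = 5510000000000 hertz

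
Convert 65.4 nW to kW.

0.0000000000654 kW

nano = 1e-9, kilo = 1e3; factor is 1e-12.
65.4 × 1e-12 = 0.0000000000654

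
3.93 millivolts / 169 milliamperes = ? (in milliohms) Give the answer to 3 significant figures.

(3.93 × 10⁻³) / (169 × 10⁻³) = 0.023254 Ω

23.3 milliohms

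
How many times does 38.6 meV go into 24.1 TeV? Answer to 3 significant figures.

624000000000000

(24.1 × 10¹²) / (38.6 × 10⁻³) = 0.6244 × 10¹⁵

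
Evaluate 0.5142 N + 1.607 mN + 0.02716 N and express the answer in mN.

In mN:
  0.5142 N = 0.5142 × 10³ mN = 514.2
  1.607 mN → 1.607
  0.02716 N = 0.02716 × 10³ mN = 27.16
Sum: 514.2 + 1.607 + 27.16 = 542.967

542.967 mN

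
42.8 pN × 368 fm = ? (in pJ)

42.8 × 10^-12 × 368 × 10^-15 = 15750.4 × 10^-27 J

0.0000000000157504 pJ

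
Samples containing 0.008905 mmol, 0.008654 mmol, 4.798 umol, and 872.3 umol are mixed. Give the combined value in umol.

In umol:
  0.008905 mmol = 0.008905 × 10^3 umol = 8.905
  0.008654 mmol = 0.008654 × 10^3 umol = 8.654
  4.798 umol → 4.798
  872.3 umol → 872.3
Sum: 8.905 + 8.654 + 4.798 + 872.3 = 894.657

894.657 umol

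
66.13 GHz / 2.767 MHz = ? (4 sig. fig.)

(66.13 × 10^9) / (2.767 × 10^6) = 23.9 × 10^3

23900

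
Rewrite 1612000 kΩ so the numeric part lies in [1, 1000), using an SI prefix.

= 1.612e9 Ω; 1e9 is giga.

1.612 GΩ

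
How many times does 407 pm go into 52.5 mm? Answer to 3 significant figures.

(52.5e-3) / (407e-12) = 0.129e9

129000000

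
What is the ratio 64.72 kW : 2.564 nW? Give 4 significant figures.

(64.72 × 10³) / (2.564 × 10⁻⁹) = 25.242 × 10¹²

25240000000000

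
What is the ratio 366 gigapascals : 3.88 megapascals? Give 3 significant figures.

(366 × 10⁹) / (3.88 × 10⁶) = 94.33 × 10³

94300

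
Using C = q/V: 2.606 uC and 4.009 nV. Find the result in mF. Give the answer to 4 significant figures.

650000 mF

(2.606 × 10^-6) / (4.009 × 10^-9) = 0.650037 × 10^3 F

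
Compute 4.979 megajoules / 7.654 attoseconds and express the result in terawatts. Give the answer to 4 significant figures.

(4.979e6) / (7.654e-18) = 0.65051e24 W

650500000000 terawatts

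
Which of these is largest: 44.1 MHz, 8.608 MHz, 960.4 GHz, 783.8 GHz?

44.1 MHz = 44100000 Hz
8.608 MHz = 8608000 Hz
960.4 GHz = 960400000000 Hz
783.8 GHz = 783800000000 Hz

960.4 GHz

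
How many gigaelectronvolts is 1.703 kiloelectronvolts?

0.000001703 gigaelectronvolts

kilo = 10^3, giga = 10^9; factor is 10^-6.
1.703 × 10^-6 = 0.000001703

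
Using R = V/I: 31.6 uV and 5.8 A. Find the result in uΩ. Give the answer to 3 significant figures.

(31.6 × 10^-6) / (5.8) = 5.4483 × 10^-6 Ω

5.45 uΩ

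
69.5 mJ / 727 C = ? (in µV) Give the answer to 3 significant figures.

95.6 µV

(69.5 × 10^-3) / (727) = 0.095598 × 10^-3 V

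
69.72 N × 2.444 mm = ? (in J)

0.17039568 J

69.72 × 2.444 × 10^-3 = 170.39568 × 10^-3 J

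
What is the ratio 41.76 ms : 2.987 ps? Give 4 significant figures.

(41.76 × 10⁻³) / (2.987 × 10⁻¹²) = 13.981 × 10⁹

13980000000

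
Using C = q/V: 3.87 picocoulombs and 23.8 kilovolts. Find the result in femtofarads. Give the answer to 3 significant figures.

0.163 femtofarads

(3.87 × 10⁻¹²) / (23.8 × 10³) = 0.16261 × 10⁻¹⁵ F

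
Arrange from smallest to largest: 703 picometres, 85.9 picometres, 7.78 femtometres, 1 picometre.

703 picometres = 0.000000000703 metres
85.9 picometres = 0.0000000000859 metres
7.78 femtometres = 0.00000000000000778 metres
1 picometre = 0.000000000001 metres

7.78 femtometres < 1 picometre < 85.9 picometres < 703 picometres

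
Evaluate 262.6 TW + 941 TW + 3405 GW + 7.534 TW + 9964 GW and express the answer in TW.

In TW:
  262.6 TW → 262.6
  941 TW → 941
  3405 GW = 3405 × 10⁻³ TW = 3.405
  7.534 TW → 7.534
  9964 GW = 9964 × 10⁻³ TW = 9.964
Sum: 262.6 + 941 + 3.405 + 7.534 + 9.964 = 1224.503

1224.503 TW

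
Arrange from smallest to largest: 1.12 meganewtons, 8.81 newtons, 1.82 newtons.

1.12 meganewtons = 1120000 newtons
8.81 newtons = 8.81 newtons
1.82 newtons = 1.82 newtons

1.82 newtons < 8.81 newtons < 1.12 meganewtons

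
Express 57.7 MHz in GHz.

mega = 1e6, giga = 1e9; factor is 1e-3.
57.7 × 1e-3 = 0.0577

0.0577 GHz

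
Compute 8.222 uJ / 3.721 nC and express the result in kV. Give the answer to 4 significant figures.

(8.222 × 10^-6) / (3.721 × 10^-9) = 2.20962 × 10^3 V

2.210 kV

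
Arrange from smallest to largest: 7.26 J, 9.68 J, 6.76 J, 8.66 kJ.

7.26 J = 7.26 J
9.68 J = 9.68 J
6.76 J = 6.76 J
8.66 kJ = 8660 J

6.76 J < 7.26 J < 9.68 J < 8.66 kJ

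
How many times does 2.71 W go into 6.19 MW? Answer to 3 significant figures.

2280000

(6.19 × 10⁶) / (2.71) = 2.284 × 10⁶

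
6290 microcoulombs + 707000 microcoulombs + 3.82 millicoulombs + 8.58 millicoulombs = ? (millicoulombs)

In millicoulombs:
  6290 microcoulombs = 6290e-3 millicoulombs = 6.29
  707000 microcoulombs = 707000e-3 millicoulombs = 707
  3.82 millicoulombs → 3.82
  8.58 millicoulombs → 8.58
Sum: 6.29 + 707 + 3.82 + 8.58 = 725.69

725.69 millicoulombs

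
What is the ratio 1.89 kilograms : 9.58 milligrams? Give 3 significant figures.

197000

(1.89 × 10³) / (9.58 × 10⁻³) = 0.1973 × 10⁶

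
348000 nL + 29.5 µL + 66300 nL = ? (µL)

443.8 µL

In µL:
  348000 nL = 348000e-3 µL = 348
  29.5 µL → 29.5
  66300 nL = 66300e-3 µL = 66.3
Sum: 348 + 29.5 + 66.3 = 443.8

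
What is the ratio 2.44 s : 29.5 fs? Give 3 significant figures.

(2.44) / (29.5 × 10⁻¹⁵) = 0.08271 × 10¹⁵

82700000000000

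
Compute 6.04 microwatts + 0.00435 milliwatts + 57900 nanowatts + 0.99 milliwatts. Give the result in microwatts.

In microwatts:
  6.04 microwatts → 6.04
  0.00435 milliwatts = 0.00435 × 10^3 microwatts = 4.35
  57900 nanowatts = 57900 × 10^-3 microwatts = 57.9
  0.99 milliwatts = 0.99 × 10^3 microwatts = 990
Sum: 6.04 + 4.35 + 57.9 + 990 = 1058.29

1058.29 microwatts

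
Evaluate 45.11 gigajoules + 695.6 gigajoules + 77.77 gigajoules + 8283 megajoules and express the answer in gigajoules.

In gigajoules:
  45.11 gigajoules → 45.11
  695.6 gigajoules → 695.6
  77.77 gigajoules → 77.77
  8283 megajoules = 8283 × 10^-3 gigajoules = 8.283
Sum: 45.11 + 695.6 + 77.77 + 8.283 = 826.763

826.763 gigajoules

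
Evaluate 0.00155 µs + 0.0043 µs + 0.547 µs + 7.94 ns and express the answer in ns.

In ns:
  0.00155 µs = 0.00155 × 10^3 ns = 1.55
  0.0043 µs = 0.0043 × 10^3 ns = 4.3
  0.547 µs = 0.547 × 10^3 ns = 547
  7.94 ns → 7.94
Sum: 1.55 + 4.3 + 547 + 7.94 = 560.79

560.79 ns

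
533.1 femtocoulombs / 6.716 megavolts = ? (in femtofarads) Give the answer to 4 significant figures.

(533.1 × 10^-15) / (6.716 × 10^6) = 79.3776 × 10^-21 F

0.00007938 femtofarads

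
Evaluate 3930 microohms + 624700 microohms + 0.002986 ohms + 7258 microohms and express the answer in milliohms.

In milliohms:
  3930 microohms = 3930 × 10^-3 milliohms = 3.93
  624700 microohms = 624700 × 10^-3 milliohms = 624.7
  0.002986 ohms = 0.002986 × 10^3 milliohms = 2.986
  7258 microohms = 7258 × 10^-3 milliohms = 7.258
Sum: 3.93 + 624.7 + 2.986 + 7.258 = 638.874

638.874 milliohms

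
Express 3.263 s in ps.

3263000000000 ps

(no prefix) = 10⁰, pico = 10⁻¹²; factor is 10¹².
3.263 × 10¹² = 3263000000000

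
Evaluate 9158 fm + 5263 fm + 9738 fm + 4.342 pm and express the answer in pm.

In pm:
  9158 fm = 9158e-3 pm = 9.158
  5263 fm = 5263e-3 pm = 5.263
  9738 fm = 9738e-3 pm = 9.738
  4.342 pm → 4.342
Sum: 9.158 + 5.263 + 9.738 + 4.342 = 28.501

28.501 pm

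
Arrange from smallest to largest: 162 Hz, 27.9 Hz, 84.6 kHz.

27.9 Hz < 162 Hz < 84.6 kHz

162 Hz = 162 Hz
27.9 Hz = 27.9 Hz
84.6 kHz = 84600 Hz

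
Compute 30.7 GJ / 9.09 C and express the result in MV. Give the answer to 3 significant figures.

(30.7e9) / (9.09) = 3.3773e9 V

3380 MV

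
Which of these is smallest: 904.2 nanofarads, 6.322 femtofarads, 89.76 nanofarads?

904.2 nanofarads = 0.0000009042 farads
6.322 femtofarads = 0.000000000000006322 farads
89.76 nanofarads = 0.00000008976 farads

6.322 femtofarads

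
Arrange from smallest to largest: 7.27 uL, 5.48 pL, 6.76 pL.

5.48 pL < 6.76 pL < 7.27 uL

7.27 uL = 0.00000727 L
5.48 pL = 0.00000000000548 L
6.76 pL = 0.00000000000676 L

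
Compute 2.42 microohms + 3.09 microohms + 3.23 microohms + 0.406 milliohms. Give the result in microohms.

In microohms:
  2.42 microohms → 2.42
  3.09 microohms → 3.09
  3.23 microohms → 3.23
  0.406 milliohms = 0.406 × 10^3 microohms = 406
Sum: 2.42 + 3.09 + 3.23 + 406 = 414.74

414.74 microohms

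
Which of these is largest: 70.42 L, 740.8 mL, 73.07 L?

70.42 L = 70.42 L
740.8 mL = 0.7408 L
73.07 L = 73.07 L

73.07 L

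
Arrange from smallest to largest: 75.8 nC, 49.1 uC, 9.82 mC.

75.8 nC < 49.1 uC < 9.82 mC

75.8 nC = 0.0000000758 C
49.1 uC = 0.0000491 C
9.82 mC = 0.00982 C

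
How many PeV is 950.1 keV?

kilo = 10³, peta = 10¹⁵; factor is 10⁻¹².
950.1 × 10⁻¹² = 0.0000000009501

0.0000000009501 PeV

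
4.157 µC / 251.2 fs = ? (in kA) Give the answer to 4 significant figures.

(4.157e-6) / (251.2e-15) = 0.0165486e9 A

16550 kA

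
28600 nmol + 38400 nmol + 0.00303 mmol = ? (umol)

70.03 umol

In umol:
  28600 nmol = 28600 × 10^-3 umol = 28.6
  38400 nmol = 38400 × 10^-3 umol = 38.4
  0.00303 mmol = 0.00303 × 10^3 umol = 3.03
Sum: 28.6 + 38.4 + 3.03 = 70.03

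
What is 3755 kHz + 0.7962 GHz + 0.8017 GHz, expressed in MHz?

In MHz:
  3755 kHz = 3755 × 10^-3 MHz = 3.755
  0.7962 GHz = 0.7962 × 10^3 MHz = 796.2
  0.8017 GHz = 0.8017 × 10^3 MHz = 801.7
Sum: 3.755 + 796.2 + 801.7 = 1601.655

1601.655 MHz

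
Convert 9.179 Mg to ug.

9179000000000 ug

mega = 1e6, micro = 1e-6; factor is 1e12.
9.179 × 1e12 = 9179000000000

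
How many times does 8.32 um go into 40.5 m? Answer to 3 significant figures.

(40.5) / (8.32 × 10⁻⁶) = 4.868 × 10⁶

4870000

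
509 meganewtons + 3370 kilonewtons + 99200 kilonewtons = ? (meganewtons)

In meganewtons:
  509 meganewtons → 509
  3370 kilonewtons = 3370 × 10^-3 meganewtons = 3.37
  99200 kilonewtons = 99200 × 10^-3 meganewtons = 99.2
Sum: 509 + 3.37 + 99.2 = 611.57

611.57 meganewtons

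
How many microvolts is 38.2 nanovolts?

nano = 1e-9, micro = 1e-6; factor is 1e-3.
38.2 × 1e-3 = 0.0382

0.0382 microvolts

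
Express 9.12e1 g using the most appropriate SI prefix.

91.2 g

= 91.2 g; mantissa already in [1, 1000).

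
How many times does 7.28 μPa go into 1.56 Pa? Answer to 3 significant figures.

(1.56) / (7.28 × 10^-6) = 0.2143 × 10^6

214000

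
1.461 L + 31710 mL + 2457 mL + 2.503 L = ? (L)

38.131 L

In L:
  1.461 L → 1.461
  31710 mL = 31710 × 10^-3 L = 31.71
  2457 mL = 2457 × 10^-3 L = 2.457
  2.503 L → 2.503
Sum: 1.461 + 31.71 + 2.457 + 2.503 = 38.131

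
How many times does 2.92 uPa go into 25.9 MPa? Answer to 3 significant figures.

8870000000000

(25.9 × 10^6) / (2.92 × 10^-6) = 8.87 × 10^12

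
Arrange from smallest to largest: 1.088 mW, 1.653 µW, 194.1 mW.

1.088 mW = 0.001088 W
1.653 µW = 0.000001653 W
194.1 mW = 0.1941 W

1.653 µW < 1.088 mW < 194.1 mW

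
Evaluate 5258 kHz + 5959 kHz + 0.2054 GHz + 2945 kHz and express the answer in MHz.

219.562 MHz

In MHz:
  5258 kHz = 5258 × 10^-3 MHz = 5.258
  5959 kHz = 5959 × 10^-3 MHz = 5.959
  0.2054 GHz = 0.2054 × 10^3 MHz = 205.4
  2945 kHz = 2945 × 10^-3 MHz = 2.945
Sum: 5.258 + 5.959 + 205.4 + 2.945 = 219.562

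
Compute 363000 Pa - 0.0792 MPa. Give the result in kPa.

In kPa:
  363000 Pa = 363000e-3 kPa = 363
  0.0792 MPa = 0.0792e3 kPa = 79.2
Difference: 363 - 79.2 = 283.8

283.8 kPa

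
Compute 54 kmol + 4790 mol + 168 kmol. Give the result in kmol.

226.79 kmol

In kmol:
  54 kmol → 54
  4790 mol = 4790 × 10^-3 kmol = 4.79
  168 kmol → 168
Sum: 54 + 4.79 + 168 = 226.79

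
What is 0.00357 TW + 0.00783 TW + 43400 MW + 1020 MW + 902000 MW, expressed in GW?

In GW:
  0.00357 TW = 0.00357 × 10³ GW = 3.57
  0.00783 TW = 0.00783 × 10³ GW = 7.83
  43400 MW = 43400 × 10⁻³ GW = 43.4
  1020 MW = 1020 × 10⁻³ GW = 1.02
  902000 MW = 902000 × 10⁻³ GW = 902
Sum: 3.57 + 7.83 + 43.4 + 1.02 + 902 = 957.82

957.82 GW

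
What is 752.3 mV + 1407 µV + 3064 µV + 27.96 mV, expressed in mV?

In mV:
  752.3 mV → 752.3
  1407 µV = 1407 × 10⁻³ mV = 1.407
  3064 µV = 3064 × 10⁻³ mV = 3.064
  27.96 mV → 27.96
Sum: 752.3 + 1.407 + 3.064 + 27.96 = 784.731

784.731 mV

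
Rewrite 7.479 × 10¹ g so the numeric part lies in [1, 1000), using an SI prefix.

74.79 g

= 74.79 g; mantissa already in [1, 1000).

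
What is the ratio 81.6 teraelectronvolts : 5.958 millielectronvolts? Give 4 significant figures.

13700000000000000

(81.6 × 10^12) / (5.958 × 10^-3) = 13.696 × 10^15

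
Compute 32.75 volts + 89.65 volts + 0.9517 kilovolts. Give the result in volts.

1074.1 volts

In volts:
  32.75 volts → 32.75
  89.65 volts → 89.65
  0.9517 kilovolts = 0.9517 × 10³ volts = 951.7
Sum: 32.75 + 89.65 + 951.7 = 1074.1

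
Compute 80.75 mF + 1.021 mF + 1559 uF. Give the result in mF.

83.33 mF

In mF:
  80.75 mF → 80.75
  1.021 mF → 1.021
  1559 uF = 1559e-3 mF = 1.559
Sum: 80.75 + 1.021 + 1.559 = 83.33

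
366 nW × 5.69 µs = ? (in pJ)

2.08254 pJ

366 × 10⁻⁹ × 5.69 × 10⁻⁶ = 2082.54 × 10⁻¹⁵ J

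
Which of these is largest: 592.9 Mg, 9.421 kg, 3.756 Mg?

592.9 Mg = 592900000 g
9.421 kg = 9421 g
3.756 Mg = 3756000 g

592.9 Mg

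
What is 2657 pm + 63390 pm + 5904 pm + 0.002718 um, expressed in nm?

In nm:
  2657 pm = 2657e-3 nm = 2.657
  63390 pm = 63390e-3 nm = 63.39
  5904 pm = 5904e-3 nm = 5.904
  0.002718 um = 0.002718e3 nm = 2.718
Sum: 2.657 + 63.39 + 5.904 + 2.718 = 74.669

74.669 nm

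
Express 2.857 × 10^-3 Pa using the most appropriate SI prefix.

= 2.857 × 10^-3 Pa; 10^-3 is milli.

2.857 mPa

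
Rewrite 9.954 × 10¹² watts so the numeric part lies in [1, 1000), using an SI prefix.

= 9.954 × 10¹² watts; 10¹² is tera.

9.954 terawatts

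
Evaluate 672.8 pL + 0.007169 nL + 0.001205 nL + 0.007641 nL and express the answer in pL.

688.815 pL

In pL:
  672.8 pL → 672.8
  0.007169 nL = 0.007169 × 10^3 pL = 7.169
  0.001205 nL = 0.001205 × 10^3 pL = 1.205
  0.007641 nL = 0.007641 × 10^3 pL = 7.641
Sum: 672.8 + 7.169 + 1.205 + 7.641 = 688.815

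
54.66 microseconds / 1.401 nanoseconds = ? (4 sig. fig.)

(54.66 × 10⁻⁶) / (1.401 × 10⁻⁹) = 39.015 × 10³

39010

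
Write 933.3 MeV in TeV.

mega = 1e6, tera = 1e12; factor is 1e-6.
933.3 × 1e-6 = 0.0009333

0.0009333 TeV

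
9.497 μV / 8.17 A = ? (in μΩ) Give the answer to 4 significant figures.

1.162 μΩ

(9.497e-6) / (8.17) = 1.16242e-6 Ω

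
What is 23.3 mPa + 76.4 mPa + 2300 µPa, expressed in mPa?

In mPa:
  23.3 mPa → 23.3
  76.4 mPa → 76.4
  2300 µPa = 2300e-3 mPa = 2.3
Sum: 23.3 + 76.4 + 2.3 = 102

102 mPa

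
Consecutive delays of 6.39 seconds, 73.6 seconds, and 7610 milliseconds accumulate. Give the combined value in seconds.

87.6 seconds

In seconds:
  6.39 seconds → 6.39
  73.6 seconds → 73.6
  7610 milliseconds = 7610 × 10⁻³ seconds = 7.61
Sum: 6.39 + 73.6 + 7.61 = 87.6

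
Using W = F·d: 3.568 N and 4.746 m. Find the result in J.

3.568 × 4.746 = 16.933728 J

16.933728 J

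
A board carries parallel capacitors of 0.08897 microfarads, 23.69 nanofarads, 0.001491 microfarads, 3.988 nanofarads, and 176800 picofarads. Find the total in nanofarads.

294.939 nanofarads

In nanofarads:
  0.08897 microfarads = 0.08897e3 nanofarads = 88.97
  23.69 nanofarads → 23.69
  0.001491 microfarads = 0.001491e3 nanofarads = 1.491
  3.988 nanofarads → 3.988
  176800 picofarads = 176800e-3 nanofarads = 176.8
Sum: 88.97 + 23.69 + 1.491 + 3.988 + 176.8 = 294.939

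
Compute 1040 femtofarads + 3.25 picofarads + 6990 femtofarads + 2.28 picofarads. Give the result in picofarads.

In picofarads:
  1040 femtofarads = 1040 × 10⁻³ picofarads = 1.04
  3.25 picofarads → 3.25
  6990 femtofarads = 6990 × 10⁻³ picofarads = 6.99
  2.28 picofarads → 2.28
Sum: 1.04 + 3.25 + 6.99 + 2.28 = 13.56

13.56 picofarads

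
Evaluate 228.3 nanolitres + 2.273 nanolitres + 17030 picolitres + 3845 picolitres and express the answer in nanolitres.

In nanolitres:
  228.3 nanolitres → 228.3
  2.273 nanolitres → 2.273
  17030 picolitres = 17030e-3 nanolitres = 17.03
  3845 picolitres = 3845e-3 nanolitres = 3.845
Sum: 228.3 + 2.273 + 17.03 + 3.845 = 251.448

251.448 nanolitres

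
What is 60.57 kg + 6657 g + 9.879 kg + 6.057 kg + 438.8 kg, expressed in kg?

In kg:
  60.57 kg → 60.57
  6657 g = 6657 × 10^-3 kg = 6.657
  9.879 kg → 9.879
  6.057 kg → 6.057
  438.8 kg → 438.8
Sum: 60.57 + 6.657 + 9.879 + 6.057 + 438.8 = 521.963

521.963 kg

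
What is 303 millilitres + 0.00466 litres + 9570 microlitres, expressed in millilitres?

317.23 millilitres

In millilitres:
  303 millilitres → 303
  0.00466 litres = 0.00466 × 10^3 millilitres = 4.66
  9570 microlitres = 9570 × 10^-3 millilitres = 9.57
Sum: 303 + 4.66 + 9.57 = 317.23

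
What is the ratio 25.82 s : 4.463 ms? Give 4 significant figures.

(25.82) / (4.463 × 10^-3) = 5.7853 × 10^3

5785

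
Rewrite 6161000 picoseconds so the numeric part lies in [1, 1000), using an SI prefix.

= 6.161e-6 seconds; 1e-6 is micro.

6.161 microseconds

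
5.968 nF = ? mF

nano = 10⁻⁹, milli = 10⁻³; factor is 10⁻⁶.
5.968 × 10⁻⁶ = 0.000005968

0.000005968 mF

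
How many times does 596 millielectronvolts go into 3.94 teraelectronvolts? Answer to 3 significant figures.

(3.94 × 10¹²) / (596 × 10⁻³) = 0.006611 × 10¹⁵

6610000000000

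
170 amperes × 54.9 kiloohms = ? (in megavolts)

9.333 megavolts

170 × 54.9e3 = 9333e3 V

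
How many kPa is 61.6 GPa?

giga = 10⁹, kilo = 10³; factor is 10⁶.
61.6 × 10⁶ = 61600000

61600000 kPa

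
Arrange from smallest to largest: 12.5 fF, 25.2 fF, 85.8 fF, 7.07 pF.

12.5 fF = 0.0000000000000125 F
25.2 fF = 0.0000000000000252 F
85.8 fF = 0.0000000000000858 F
7.07 pF = 0.00000000000707 F

12.5 fF < 25.2 fF < 85.8 fF < 7.07 pF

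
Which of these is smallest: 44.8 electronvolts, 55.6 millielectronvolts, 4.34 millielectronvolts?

44.8 electronvolts = 44.8 electronvolts
55.6 millielectronvolts = 0.0556 electronvolts
4.34 millielectronvolts = 0.00434 electronvolts

4.34 millielectronvolts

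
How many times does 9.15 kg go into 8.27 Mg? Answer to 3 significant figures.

904

(8.27e6) / (9.15e3) = 0.9038e3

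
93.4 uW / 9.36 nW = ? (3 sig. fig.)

(93.4e-6) / (9.36e-9) = 9.979e3

9980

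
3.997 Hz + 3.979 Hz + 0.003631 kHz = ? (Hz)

In Hz:
  3.997 Hz → 3.997
  3.979 Hz → 3.979
  0.003631 kHz = 0.003631 × 10^3 Hz = 3.631
Sum: 3.997 + 3.979 + 3.631 = 11.607

11.607 Hz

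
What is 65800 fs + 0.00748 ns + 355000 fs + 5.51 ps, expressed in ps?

In ps:
  65800 fs = 65800e-3 ps = 65.8
  0.00748 ns = 0.00748e3 ps = 7.48
  355000 fs = 355000e-3 ps = 355
  5.51 ps → 5.51
Sum: 65.8 + 7.48 + 355 + 5.51 = 433.79

433.79 ps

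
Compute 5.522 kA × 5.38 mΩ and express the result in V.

29.70836 V

5.522 × 10^3 × 5.38 × 10^-3 = 29.70836 V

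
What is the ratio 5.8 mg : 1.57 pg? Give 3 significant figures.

3690000000

(5.8 × 10^-3) / (1.57 × 10^-12) = 3.694 × 10^9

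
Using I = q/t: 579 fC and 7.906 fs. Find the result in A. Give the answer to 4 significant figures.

73.24 A

(579 × 10^-15) / (7.906 × 10^-15) = 73.2355 A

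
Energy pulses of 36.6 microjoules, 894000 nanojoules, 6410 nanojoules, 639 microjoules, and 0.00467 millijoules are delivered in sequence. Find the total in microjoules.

In microjoules:
  36.6 microjoules → 36.6
  894000 nanojoules = 894000 × 10^-3 microjoules = 894
  6410 nanojoules = 6410 × 10^-3 microjoules = 6.41
  639 microjoules → 639
  0.00467 millijoules = 0.00467 × 10^3 microjoules = 4.67
Sum: 36.6 + 894 + 6.41 + 639 + 4.67 = 1580.68

1580.68 microjoules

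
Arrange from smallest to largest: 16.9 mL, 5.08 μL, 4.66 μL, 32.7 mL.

16.9 mL = 0.0169 L
5.08 μL = 0.00000508 L
4.66 μL = 0.00000466 L
32.7 mL = 0.0327 L

4.66 μL < 5.08 μL < 16.9 mL < 32.7 mL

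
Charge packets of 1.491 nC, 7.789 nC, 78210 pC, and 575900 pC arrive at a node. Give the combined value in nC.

663.39 nC

In nC:
  1.491 nC → 1.491
  7.789 nC → 7.789
  78210 pC = 78210 × 10^-3 nC = 78.21
  575900 pC = 575900 × 10^-3 nC = 575.9
Sum: 1.491 + 7.789 + 78.21 + 575.9 = 663.39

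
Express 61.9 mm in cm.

6.19 cm

milli = 10⁻³, centi = 10⁻²; factor is 10⁻¹.
61.9 × 10⁻¹ = 6.19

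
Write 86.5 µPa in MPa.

micro = 1e-6, mega = 1e6; factor is 1e-12.
86.5 × 1e-12 = 0.0000000000865

0.0000000000865 MPa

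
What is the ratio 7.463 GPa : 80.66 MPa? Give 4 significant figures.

92.52

(7.463e9) / (80.66e6) = 0.092524e3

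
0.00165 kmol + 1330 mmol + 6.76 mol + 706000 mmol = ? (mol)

In mol:
  0.00165 kmol = 0.00165 × 10^3 mol = 1.65
  1330 mmol = 1330 × 10^-3 mol = 1.33
  6.76 mol → 6.76
  706000 mmol = 706000 × 10^-3 mol = 706
Sum: 1.65 + 1.33 + 6.76 + 706 = 715.74

715.74 mol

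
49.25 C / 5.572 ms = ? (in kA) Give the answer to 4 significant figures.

8.839 kA

(49.25) / (5.572 × 10⁻³) = 8.83884 × 10³ A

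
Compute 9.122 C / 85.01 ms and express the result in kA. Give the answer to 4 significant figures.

(9.122) / (85.01 × 10⁻³) = 0.107305 × 10³ A

0.1073 kA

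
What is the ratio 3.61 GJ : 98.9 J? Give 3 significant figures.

36500000

(3.61 × 10^9) / (98.9) = 0.0365 × 10^9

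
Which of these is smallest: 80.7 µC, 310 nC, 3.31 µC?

310 nC

80.7 µC = 0.0000807 C
310 nC = 0.00000031 C
3.31 µC = 0.00000331 C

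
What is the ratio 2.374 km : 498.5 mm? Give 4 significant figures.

4762

(2.374 × 10³) / (498.5 × 10⁻³) = 0.0047623 × 10⁶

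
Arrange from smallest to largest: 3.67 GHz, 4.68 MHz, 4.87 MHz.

4.68 MHz < 4.87 MHz < 3.67 GHz

3.67 GHz = 3670000000 Hz
4.68 MHz = 4680000 Hz
4.87 MHz = 4870000 Hz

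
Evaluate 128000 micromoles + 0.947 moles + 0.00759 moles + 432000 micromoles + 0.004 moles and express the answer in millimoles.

In millimoles:
  128000 micromoles = 128000 × 10⁻³ millimoles = 128
  0.947 moles = 0.947 × 10³ millimoles = 947
  0.00759 moles = 0.00759 × 10³ millimoles = 7.59
  432000 micromoles = 432000 × 10⁻³ millimoles = 432
  0.004 moles = 0.004 × 10³ millimoles = 4
Sum: 128 + 947 + 7.59 + 432 + 4 = 1518.59

1518.59 millimoles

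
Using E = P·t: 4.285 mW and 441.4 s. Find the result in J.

1.891399 J

4.285 × 10⁻³ × 441.4 = 1891.399 × 10⁻³ J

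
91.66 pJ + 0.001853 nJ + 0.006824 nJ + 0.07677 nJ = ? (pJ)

177.107 pJ

In pJ:
  91.66 pJ → 91.66
  0.001853 nJ = 0.001853 × 10^3 pJ = 1.853
  0.006824 nJ = 0.006824 × 10^3 pJ = 6.824
  0.07677 nJ = 0.07677 × 10^3 pJ = 76.77
Sum: 91.66 + 1.853 + 6.824 + 76.77 = 177.107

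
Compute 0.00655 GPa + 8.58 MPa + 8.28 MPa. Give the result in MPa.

In MPa:
  0.00655 GPa = 0.00655e3 MPa = 6.55
  8.58 MPa → 8.58
  8.28 MPa → 8.28
Sum: 6.55 + 8.58 + 8.28 = 23.41

23.41 MPa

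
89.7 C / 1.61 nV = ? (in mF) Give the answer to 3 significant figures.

(89.7) / (1.61e-9) = 55.714e9 F

55700000000000 mF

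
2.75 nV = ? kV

0.00000000000275 kV

nano = 10^-9, kilo = 10^3; factor is 10^-12.
2.75 × 10^-12 = 0.00000000000275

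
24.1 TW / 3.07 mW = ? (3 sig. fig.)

(24.1e12) / (3.07e-3) = 7.85e15

7850000000000000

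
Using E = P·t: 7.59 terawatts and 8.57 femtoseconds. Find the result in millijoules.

65.0463 millijoules

7.59 × 10^12 × 8.57 × 10^-15 = 65.0463 × 10^-3 J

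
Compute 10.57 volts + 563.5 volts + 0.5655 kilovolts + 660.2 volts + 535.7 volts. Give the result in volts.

2335.47 volts

In volts:
  10.57 volts → 10.57
  563.5 volts → 563.5
  0.5655 kilovolts = 0.5655 × 10³ volts = 565.5
  660.2 volts → 660.2
  535.7 volts → 535.7
Sum: 10.57 + 563.5 + 565.5 + 660.2 + 535.7 = 2335.47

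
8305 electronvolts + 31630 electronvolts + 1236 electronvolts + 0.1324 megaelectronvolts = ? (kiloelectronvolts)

173.571 kiloelectronvolts

In kiloelectronvolts:
  8305 electronvolts = 8305 × 10^-3 kiloelectronvolts = 8.305
  31630 electronvolts = 31630 × 10^-3 kiloelectronvolts = 31.63
  1236 electronvolts = 1236 × 10^-3 kiloelectronvolts = 1.236
  0.1324 megaelectronvolts = 0.1324 × 10^3 kiloelectronvolts = 132.4
Sum: 8.305 + 31.63 + 1.236 + 132.4 = 173.571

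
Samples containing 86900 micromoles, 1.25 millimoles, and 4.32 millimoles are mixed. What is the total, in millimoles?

In millimoles:
  86900 micromoles = 86900 × 10⁻³ millimoles = 86.9
  1.25 millimoles → 1.25
  4.32 millimoles → 4.32
Sum: 86.9 + 1.25 + 4.32 = 92.47

92.47 millimoles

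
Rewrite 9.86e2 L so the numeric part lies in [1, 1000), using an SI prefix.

986 L

= 986 L; mantissa already in [1, 1000).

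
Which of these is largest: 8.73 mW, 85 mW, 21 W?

8.73 mW = 0.00873 W
85 mW = 0.085 W
21 W = 21 W

21 W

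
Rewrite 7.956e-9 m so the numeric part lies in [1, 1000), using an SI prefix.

7.956 nm

= 7.956e-9 m; 1e-9 is nano.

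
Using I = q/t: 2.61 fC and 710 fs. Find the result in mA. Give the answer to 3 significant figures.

(2.61 × 10^-15) / (710 × 10^-15) = 0.0036761 A

3.68 mA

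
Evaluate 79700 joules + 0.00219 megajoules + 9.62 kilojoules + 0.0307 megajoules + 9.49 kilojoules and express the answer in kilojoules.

131.7 kilojoules

In kilojoules:
  79700 joules = 79700 × 10^-3 kilojoules = 79.7
  0.00219 megajoules = 0.00219 × 10^3 kilojoules = 2.19
  9.62 kilojoules → 9.62
  0.0307 megajoules = 0.0307 × 10^3 kilojoules = 30.7
  9.49 kilojoules → 9.49
Sum: 79.7 + 2.19 + 9.62 + 30.7 + 9.49 = 131.7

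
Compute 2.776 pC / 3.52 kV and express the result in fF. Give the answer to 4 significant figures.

0.7886 fF

(2.776 × 10⁻¹²) / (3.52 × 10³) = 0.788636 × 10⁻¹⁵ F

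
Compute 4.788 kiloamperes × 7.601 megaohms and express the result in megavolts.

36393.588 megavolts

4.788e3 × 7.601e6 = 36.393588e9 V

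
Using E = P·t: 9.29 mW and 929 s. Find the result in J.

9.29 × 10⁻³ × 929 = 8630.41 × 10⁻³ J

8.63041 J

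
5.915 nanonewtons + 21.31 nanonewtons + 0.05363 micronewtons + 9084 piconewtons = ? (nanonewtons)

In nanonewtons:
  5.915 nanonewtons → 5.915
  21.31 nanonewtons → 21.31
  0.05363 micronewtons = 0.05363 × 10³ nanonewtons = 53.63
  9084 piconewtons = 9084 × 10⁻³ nanonewtons = 9.084
Sum: 5.915 + 21.31 + 53.63 + 9.084 = 89.939

89.939 nanonewtons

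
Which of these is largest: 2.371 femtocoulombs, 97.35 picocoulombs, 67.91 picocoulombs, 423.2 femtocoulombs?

2.371 femtocoulombs = 0.000000000000002371 coulombs
97.35 picocoulombs = 0.00000000009735 coulombs
67.91 picocoulombs = 0.00000000006791 coulombs
423.2 femtocoulombs = 0.0000000000004232 coulombs

97.35 picocoulombs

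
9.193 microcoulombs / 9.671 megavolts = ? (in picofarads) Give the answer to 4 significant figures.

0.9506 picofarads

(9.193 × 10⁻⁶) / (9.671 × 10⁶) = 0.950574 × 10⁻¹² F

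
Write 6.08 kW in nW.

kilo = 10^3, nano = 10^-9; factor is 10^12.
6.08 × 10^12 = 6080000000000

6080000000000 nW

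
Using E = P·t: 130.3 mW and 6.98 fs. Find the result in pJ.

130.3 × 10⁻³ × 6.98 × 10⁻¹⁵ = 909.494 × 10⁻¹⁸ J

0.000909494 pJ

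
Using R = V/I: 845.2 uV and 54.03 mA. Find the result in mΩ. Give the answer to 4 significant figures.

(845.2e-6) / (54.03e-3) = 15.6432e-3 Ω

15.64 mΩ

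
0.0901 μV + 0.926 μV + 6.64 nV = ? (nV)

1022.74 nV

In nV:
  0.0901 μV = 0.0901 × 10^3 nV = 90.1
  0.926 μV = 0.926 × 10^3 nV = 926
  6.64 nV → 6.64
Sum: 90.1 + 926 + 6.64 = 1022.74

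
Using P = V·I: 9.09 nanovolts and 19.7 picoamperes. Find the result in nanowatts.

9.09e-9 × 19.7e-12 = 179.073e-21 W

0.000000000179073 nanowatts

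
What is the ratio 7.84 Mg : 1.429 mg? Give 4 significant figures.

(7.84 × 10^6) / (1.429 × 10^-3) = 5.4864 × 10^9

5486000000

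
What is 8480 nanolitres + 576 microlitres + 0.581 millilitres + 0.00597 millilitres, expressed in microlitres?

In microlitres:
  8480 nanolitres = 8480e-3 microlitres = 8.48
  576 microlitres → 576
  0.581 millilitres = 0.581e3 microlitres = 581
  0.00597 millilitres = 0.00597e3 microlitres = 5.97
Sum: 8.48 + 576 + 581 + 5.97 = 1171.45

1171.45 microlitres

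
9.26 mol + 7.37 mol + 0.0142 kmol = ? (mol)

30.83 mol

In mol:
  9.26 mol → 9.26
  7.37 mol → 7.37
  0.0142 kmol = 0.0142 × 10^3 mol = 14.2
Sum: 9.26 + 7.37 + 14.2 = 30.83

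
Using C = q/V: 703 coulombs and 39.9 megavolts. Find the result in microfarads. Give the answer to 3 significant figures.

17.6 microfarads

(703) / (39.9 × 10^6) = 17.619 × 10^-6 F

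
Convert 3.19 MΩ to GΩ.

0.00319 GΩ

mega = 10^6, giga = 10^9; factor is 10^-3.
3.19 × 10^-3 = 0.00319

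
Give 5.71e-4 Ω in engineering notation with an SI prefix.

= 571e-6 Ω; 1e-6 is micro.

571 µΩ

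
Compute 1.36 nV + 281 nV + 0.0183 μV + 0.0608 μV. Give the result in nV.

In nV:
  1.36 nV → 1.36
  281 nV → 281
  0.0183 μV = 0.0183e3 nV = 18.3
  0.0608 μV = 0.0608e3 nV = 60.8
Sum: 1.36 + 281 + 18.3 + 60.8 = 361.46

361.46 nV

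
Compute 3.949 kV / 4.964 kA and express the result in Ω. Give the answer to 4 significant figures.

(3.949e3) / (4.964e3) = 0.795528 Ω

0.7955 Ω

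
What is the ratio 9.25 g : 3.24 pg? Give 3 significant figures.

(9.25) / (3.24 × 10^-12) = 2.855 × 10^12

2850000000000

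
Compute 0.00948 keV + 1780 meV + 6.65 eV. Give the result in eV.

In eV:
  0.00948 keV = 0.00948e3 eV = 9.48
  1780 meV = 1780e-3 eV = 1.78
  6.65 eV → 6.65
Sum: 9.48 + 1.78 + 6.65 = 17.91

17.91 eV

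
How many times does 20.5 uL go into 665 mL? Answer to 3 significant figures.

32400

(665 × 10⁻³) / (20.5 × 10⁻⁶) = 32.44 × 10³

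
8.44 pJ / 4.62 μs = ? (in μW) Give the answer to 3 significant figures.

(8.44e-12) / (4.62e-6) = 1.8268e-6 W

1.83 μW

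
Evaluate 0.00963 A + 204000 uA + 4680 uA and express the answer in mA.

218.31 mA

In mA:
  0.00963 A = 0.00963 × 10^3 mA = 9.63
  204000 uA = 204000 × 10^-3 mA = 204
  4680 uA = 4680 × 10^-3 mA = 4.68
Sum: 9.63 + 204 + 4.68 = 218.31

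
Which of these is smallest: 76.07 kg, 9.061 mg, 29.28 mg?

76.07 kg = 76070 g
9.061 mg = 0.009061 g
29.28 mg = 0.02928 g

9.061 mg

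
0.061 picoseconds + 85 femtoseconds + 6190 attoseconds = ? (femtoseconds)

152.19 femtoseconds

In femtoseconds:
  0.061 picoseconds = 0.061e3 femtoseconds = 61
  85 femtoseconds → 85
  6190 attoseconds = 6190e-3 femtoseconds = 6.19
Sum: 61 + 85 + 6.19 = 152.19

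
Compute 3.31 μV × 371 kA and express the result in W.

3.31 × 10⁻⁶ × 371 × 10³ = 1228.01 × 10⁻³ W

1.22801 W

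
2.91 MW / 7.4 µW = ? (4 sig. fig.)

393200000000

(2.91 × 10⁶) / (7.4 × 10⁻⁶) = 0.39324 × 10¹²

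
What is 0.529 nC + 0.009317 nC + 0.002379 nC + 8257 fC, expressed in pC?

548.953 pC

In pC:
  0.529 nC = 0.529e3 pC = 529
  0.009317 nC = 0.009317e3 pC = 9.317
  0.002379 nC = 0.002379e3 pC = 2.379
  8257 fC = 8257e-3 pC = 8.257
Sum: 529 + 9.317 + 2.379 + 8.257 = 548.953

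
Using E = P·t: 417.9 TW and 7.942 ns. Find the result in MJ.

417.9 × 10¹² × 7.942 × 10⁻⁹ = 3318.9618 × 10³ J

3.3189618 MJ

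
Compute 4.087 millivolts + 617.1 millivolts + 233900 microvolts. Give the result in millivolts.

855.087 millivolts

In millivolts:
  4.087 millivolts → 4.087
  617.1 millivolts → 617.1
  233900 microvolts = 233900 × 10^-3 millivolts = 233.9
Sum: 4.087 + 617.1 + 233.9 = 855.087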